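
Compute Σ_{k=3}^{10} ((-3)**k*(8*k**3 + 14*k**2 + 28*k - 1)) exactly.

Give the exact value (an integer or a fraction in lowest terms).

Σ = 457214976

Step 1: r(k) = 3*(-8*k**3 - 38*k**2 - 80*k - 49)/(8*k**3 + 14*k**2 + 28*k - 1).
Take A(k)=-3, B(k)=1, C(k)=k**3 + 7*k**2/4 + 7*k/2 - 1/8.
Solve (-3)·f(k+1) − (1)·f(k) = k**3 + 7*k**2/4 + 7*k/2 - 1/8.
d = 3 from the (0,0,3) case.
Coefficient equations give f(k) = -(2*k**3 - k**2 + 4*k - 4)/8.
So s_k = (B(k−1)f/C)·t_k = (-(2*k**3 - k**2 + 4*k - 4)/(8*k**3 + 14*k**2 + 28*k - 1))·t_k = (-3)**k*(-2*k**3 + k**2 - 4*k + 4).
Verify: (-3)**k*(8*k**3 + 14*k**2 + 28*k - 1) matches t_k.
Evaluate s at k=11 and k=3: 457216407 and 1431; difference 457214976.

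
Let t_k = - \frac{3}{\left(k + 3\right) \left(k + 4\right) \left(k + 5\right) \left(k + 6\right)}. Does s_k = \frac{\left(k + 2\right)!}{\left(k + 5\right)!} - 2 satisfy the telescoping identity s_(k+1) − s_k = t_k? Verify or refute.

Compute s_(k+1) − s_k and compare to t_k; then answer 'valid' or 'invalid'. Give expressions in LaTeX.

Valid — Δs_k = t_k.

s_(k+1) = factorial(k + 3)/factorial(k + 6) - 2
s_(k+1) − s_k = -3/((k + 3)*(k + 4)*(k + 5)*(k + 6))
(s_(k+1) − s_k) − t_k = 0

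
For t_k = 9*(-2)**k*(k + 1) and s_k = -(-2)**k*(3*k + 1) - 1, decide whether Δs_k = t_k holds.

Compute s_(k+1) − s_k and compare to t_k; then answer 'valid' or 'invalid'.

valid; difference matches t_k

s_(k+1) = 2*(-2)**k*(3*k + 4) - 1
s_(k+1) − s_k = 9*(-2)**k*(k + 1)
(s_(k+1) − s_k) − t_k = 0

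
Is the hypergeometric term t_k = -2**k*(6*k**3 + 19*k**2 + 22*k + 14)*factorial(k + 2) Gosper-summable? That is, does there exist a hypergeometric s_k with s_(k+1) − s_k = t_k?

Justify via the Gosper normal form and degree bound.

t_(k+1)/t_k = 2*(6*k**4 + 55*k**3 + 189*k**2 + 295*k + 183)/(6*k**3 + 19*k**2 + 22*k + 14).
Normal form (A,B,C) = (2*k + 6, 1, k**3 + 19*k**2/6 + 11*k/3 + 7/3).
f must satisfy (2*k + 6)·f(k+1) − (1)·f(k) = k**3 + 19*k**2/6 + 11*k/3 + 7/3.
Degrees (1,0,3) ⇒ d ≤ 2.
Solving with deg f ≤ 2: f(k) = (3*k**2 - 4*k + 4)/6.
Certificate R = B(k−1)f/C = (3*k**2 - 4*k + 4)/(6*k**3 + 19*k**2 + 22*k + 14) gives s_k = -2**k*(3*k**2 - 4*k + 4)*factorial(k + 2).
Check: Δs_k = -2**k*(6*k**3 + 19*k**2 + 22*k + 14)*factorial(k + 2). ✓

Yes. s_k = -2**k*(3*k**2 - 4*k + 4)*factorial(k + 2).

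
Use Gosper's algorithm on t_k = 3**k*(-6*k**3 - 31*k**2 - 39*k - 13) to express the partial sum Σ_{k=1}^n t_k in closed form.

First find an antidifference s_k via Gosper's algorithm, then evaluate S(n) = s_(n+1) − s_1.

Ratio r(k) = 3*(6*k**3 + 49*k**2 + 119*k + 89)/(6*k**3 + 31*k**2 + 39*k + 13).
A = 3, B = 1, C = k**3 + 31*k**2/6 + 13*k/2 + 13/6.
Set up (3)·f(k+1) − (1)·f(k) − (k**3 + 31*k**2/6 + 13*k/2 + 13/6) = 0.
Bound: deg f ≤ 3.
Coefficient equations give f(k) = (3*k**3 + 2*k**2 - 1)/6.
Get s_k = R·t_k = 3**k*(-3*k**3 - 2*k**2 + 1) with R(k) = B(k−1)f(k)/C(k) = (3*k**3 + 2*k**2 - 1)/(6*k**3 + 31*k**2 + 39*k + 13).
s_(k+1) − s_k = 3**k*(-6*k**3 - 31*k**2 - 39*k - 13) = t_k.
Evaluate: s_(n+1) = 3**(n + 1)*(-3*n**3 - 11*n**2 - 13*n - 4); subtract s_(1) = -12 ⇒ S(n) = -9*3**n*n**3 - 33*3**n*n**2 - 39*3**n*n - 12*3**n + 12.

S(n) = -9*3**n*n**3 - 33*3**n*n**2 - 39*3**n*n - 12*3**n + 12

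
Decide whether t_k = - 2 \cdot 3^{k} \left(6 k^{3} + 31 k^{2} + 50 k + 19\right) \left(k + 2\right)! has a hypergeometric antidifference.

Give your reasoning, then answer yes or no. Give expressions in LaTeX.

Compute t_(k+1)/t_k: get 3*(6*k**4 + 67*k**3 + 277*k**2 + 496*k + 318)/(6*k**3 + 31*k**2 + 50*k + 19).
So A=3*k + 9 and B=1, with C=k**3 + 31*k**2/6 + 25*k/3 + 19/6.
Solve (3*k + 9)·f(k+1) − (1)·f(k) = k**3 + 31*k**2/6 + 25*k/3 + 19/6.
deg f ≤ 2 (via 1,0,3).
Solving with deg f ≤ 2: f(k) = (k + 1)*(2*k - 1)/6.
Certificate R = B(k−1)f/C = (k + 1)*(2*k - 1)/(6*k**3 + 31*k**2 + 50*k + 19) gives s_k = -2*3**k*(k + 1)*(2*k - 1)*factorial(k + 2).
Δs = -2*3**k*(6*k**3 + 31*k**2 + 50*k + 19)*factorial(k + 2), as required.

Yes. s_k = - 2 \cdot 3^{k} \left(k + 1\right) \left(2 k - 1\right) \left(k + 2\right)!.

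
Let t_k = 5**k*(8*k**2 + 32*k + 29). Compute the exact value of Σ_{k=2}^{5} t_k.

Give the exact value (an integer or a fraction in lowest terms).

t_(k+1)/t_k = 5*(8*k**2 + 48*k + 69)/(8*k**2 + 32*k + 29).
Normal form (A,B,C) = (5, 1, k**2 + 4*k + 29/8).
f must satisfy (5)·f(k+1) − (1)·f(k) = k**2 + 4*k + 29/8.
d = 2 from the (0,0,2) case.
Solving with deg f ≤ 2: f(k) = (k + 1)*(2*k + 1)/8.
Certificate R = B(k−1)f/C = (k + 1)*(2*k + 1)/(8*k**2 + 32*k + 29) gives s_k = 5**k*(2*k**2 + 3*k + 1).
Verify: 5**k*(8*k**2 + 32*k + 29) matches t_k.
Sum = s_(6) − s_(2); s_(6) = 1421875, s_(2) = 375 ⇒ 1421500.

Σ = 1421500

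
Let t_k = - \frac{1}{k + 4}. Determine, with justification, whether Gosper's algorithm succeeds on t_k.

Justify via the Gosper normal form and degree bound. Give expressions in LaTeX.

No; the coefficient equations for f are inconsistent.

Ratio r(k) = (k + 4)/(k + 5).
Normal form (A,B,C) = (k + 4, k + 5, 1).
Key eq: (k + 4)·f(k+1) = (k + 4)·f(k) + (1).
Degrees (1,1,0) ⇒ d ≤ 0.
f = c0 ⇒ A·f(k+1) − B(k−1)·f(k) − C = -1. The system {-1 = 0} is inconsistent; no antidifference.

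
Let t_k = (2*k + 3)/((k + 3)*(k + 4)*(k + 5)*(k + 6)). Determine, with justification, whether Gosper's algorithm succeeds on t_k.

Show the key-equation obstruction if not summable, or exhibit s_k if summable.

Yes. s_k = k*(k**2 + 12*k + 17)/(30*(k + 3)*(k + 4)*(k + 5)).

Step 1: r(k) = (k + 3)*(2*k + 5)/((k + 7)*(2*k + 3)).
Take A(k)=k + 3, B(k)=k + 7, C(k)=k + 3/2.
Need (k + 3)·f(k+1) − (k + 6)·f(k) = k + 3/2.
From deg A=1, deg B=1, deg C=1: d=3.
Solving with deg f ≤ 3: f(k) = k*(k**2 + 12*k + 17)/60.
R(k) = B(k−1)·f(k)/C(k) = k*(k + 6)*(k**2 + 12*k + 17)/(30*(2*k + 3)); s_k = R·t_k = k*(k**2 + 12*k + 17)/(30*(k + 3)*(k + 4)*(k + 5)).
Check: Δs_k = (2*k + 3)/(k**4 + 18*k**3 + 119*k**2 + 342*k + 360). ✓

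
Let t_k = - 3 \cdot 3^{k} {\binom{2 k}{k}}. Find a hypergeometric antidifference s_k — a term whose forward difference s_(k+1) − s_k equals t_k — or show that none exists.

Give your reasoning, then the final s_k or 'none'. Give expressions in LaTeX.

none — t_k is not Gosper-summable

The ratio is 6*(2*k + 1)/(k + 1).
Factor: A=12*k + 6; B=k + 1; C=1.
f must satisfy (12*k + 6)·f(k+1) − (k)·f(k) = 1.
From deg A=1, deg B=1, deg C=0: d=-1.
deg f ≤ -1 is impossible — no certificate.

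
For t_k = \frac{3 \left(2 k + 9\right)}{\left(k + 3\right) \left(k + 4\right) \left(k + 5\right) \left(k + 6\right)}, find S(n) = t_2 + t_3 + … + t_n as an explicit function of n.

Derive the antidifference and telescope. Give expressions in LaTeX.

t_(k+1)/t_k = (k + 3)*(2*k + 11)/((k + 7)*(2*k + 9)).
Normal form (A,B,C) = (k + 3, k + 7, k + 9/2).
Key eq: (k + 3)·f(k+1) = (k + 6)·f(k) + (k + 9/2).
Degrees (1,1,1) ⇒ d ≤ 3.
A polynomial solution: f(k) = k*(k + 4)*(k + 8)/30.
Certificate R = B(k−1)f/C = k*(k + 4)*(k + 6)*(k + 8)/(15*(2*k + 9)) gives s_k = k*(k + 8)/(5*(k**2 + 8*k + 15)).
s_(k+1) − s_k = 3*(2*k + 9)/(k**4 + 18*k**3 + 119*k**2 + 342*k + 360) = t_k.
Σ_(k=2)^n t_k = s_(n+1) − s_(2) = ((n**2 + 10*n + 9)/(5*(n**2 + 10*n + 24))) − (4/35), i.e. 3*(n**2 + 10*n - 11)/(35*(n**2 + 10*n + 24)).

S(n) = \frac{3 \left(n^{2} + 10 n - 11\right)}{35 \left(n^{2} + 10 n + 24\right)}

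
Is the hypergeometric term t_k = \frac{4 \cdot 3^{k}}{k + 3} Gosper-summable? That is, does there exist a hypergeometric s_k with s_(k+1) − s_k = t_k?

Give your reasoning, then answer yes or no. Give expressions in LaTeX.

r(k) = 3*(k + 3)/(k + 4) after simplifying.
Gosper form: A/B · C(k+1)/C(k) with A=3*k + 9, B=k + 4, C=1.
Solve (3*k + 9)·f(k+1) − (k + 3)·f(k) = 1.
deg f ≤ -1 (via 1,1,0).
d = -1 < 0 ⇒ no nonzero polynomial f; not summable.

No — t_k has no hypergeometric antidifference.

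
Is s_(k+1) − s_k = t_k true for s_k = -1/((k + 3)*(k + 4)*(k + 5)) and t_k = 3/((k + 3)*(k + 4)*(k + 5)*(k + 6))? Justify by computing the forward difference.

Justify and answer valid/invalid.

s_(k+1) = -1/((k + 4)*(k + 5)*(k + 6))
s_(k+1) − s_k = 3/((k + 3)*(k + 4)*(k + 5)*(k + 6))
(s_(k+1) − s_k) − t_k = 0

Valid — Δs_k = t_k.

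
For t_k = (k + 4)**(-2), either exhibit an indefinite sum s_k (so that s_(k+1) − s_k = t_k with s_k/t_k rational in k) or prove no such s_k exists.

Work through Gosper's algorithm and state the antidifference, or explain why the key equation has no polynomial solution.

The ratio is (k + 4)**2/(k + 5)**2.
So A=k**2 + 8*k + 16 and B=k**2 + 10*k + 25, with C=1.
Set up (k**2 + 8*k + 16)·f(k+1) − (k**2 + 8*k + 16)·f(k) − (1) = 0.
d = 0 from the (2,2,0) case.
Put f(k) = c0: A·f(k+1) − B(k−1)·f(k) − C = -1; need -1 = 0 — inconsistent ⇒ no f, not summable.

none (Gosper's algorithm certifies no s_k)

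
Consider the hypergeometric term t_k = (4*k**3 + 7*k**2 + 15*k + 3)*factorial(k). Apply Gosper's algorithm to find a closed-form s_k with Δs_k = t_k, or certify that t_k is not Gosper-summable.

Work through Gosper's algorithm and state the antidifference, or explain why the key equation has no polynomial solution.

r(k) = (4*k**4 + 23*k**3 + 60*k**2 + 70*k + 29)/(4*k**3 + 7*k**2 + 15*k + 3) after simplifying.
A = k + 1, B = 1, C = k**3 + 7*k**2/4 + 15*k/4 + 3/4.
Solve (k + 1)·f(k+1) − (1)·f(k) = k**3 + 7*k**2/4 + 15*k/4 + 3/4.
d = 2 from the (1,0,3) case.
Match coefficients ⇒ f(k) = (4*k**2 - k + 4)/4.
So s_k = (B(k−1)f/C)·t_k = ((4*k**2 - k + 4)/(4*k**3 + 7*k**2 + 15*k + 3))·t_k = (4*k**2 - k + 4)*factorial(k).
Verify: (4*k**3 + 7*k**2 + 15*k + 3)*factorial(k) matches t_k.

s_k = (4*k**2 - k + 4)*factorial(k)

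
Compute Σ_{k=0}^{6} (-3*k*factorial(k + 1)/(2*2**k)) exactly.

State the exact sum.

Σ = -942

r(k) = (k + 1)*(k + 2)/(2*k) after simplifying.
Factor: A=k/2 + 1; B=1; C=k.
Solve (k/2 + 1)·f(k+1) − (1)·f(k) = k.
Bound: deg f ≤ 0.
Coefficient equations give f(k) = 2.
Certificate R = B(k−1)f/C = 2/k gives s_k = -3*factorial(k + 1)/2**k.
s_(k+1) − s_k = -3*k*factorial(k + 1)/(2*2**k) = t_k.
Telescoping: Σ = s_(7) − s_(0) = -945 − (-3) = -942.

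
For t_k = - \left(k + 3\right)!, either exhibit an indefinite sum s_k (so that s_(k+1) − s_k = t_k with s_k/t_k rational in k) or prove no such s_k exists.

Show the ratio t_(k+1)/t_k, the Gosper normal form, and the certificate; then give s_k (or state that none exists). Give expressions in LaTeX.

not Gosper-summable; s_k does not exist

Compute t_(k+1)/t_k: get k + 4.
Factor: A=k + 4; B=1; C=1.
Solve (k + 4)·f(k+1) − (1)·f(k) = 1.
Bound: deg f ≤ -1.
deg f ≤ -1 is impossible — no certificate.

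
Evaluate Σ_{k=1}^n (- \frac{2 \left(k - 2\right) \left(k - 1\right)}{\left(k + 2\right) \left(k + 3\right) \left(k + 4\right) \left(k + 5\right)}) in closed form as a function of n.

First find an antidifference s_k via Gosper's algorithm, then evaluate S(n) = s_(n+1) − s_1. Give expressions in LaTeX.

r(k) = k*(k + 2)/((k - 2)*(k + 6)) after simplifying.
Normal form (A,B,C) = (k + 2, k + 6, k**2 - 3*k + 2).
Solve (k + 2)·f(k+1) − (k + 5)·f(k) = k**2 - 3*k + 2.
Bound: deg f ≤ 3.
A polynomial solution: f(k) = k*(k**2 - 3*k + 14)/12.
R(k) = B(k−1)·f(k)/C(k) = k*(k + 5)*(k**2 - 3*k + 14)/(12*(k - 2)*(k - 1)); s_k = R·t_k = k*(-k**2 + 3*k - 14)/(6*(k**3 + 9*k**2 + 26*k + 24)).
s_(k+1) − s_k = 2*(-k**2 + 3*k - 2)/(k**4 + 14*k**3 + 71*k**2 + 154*k + 120) = t_k.
Σ_(k=1)^n t_k = s_(n+1) − s_(1) = ((-n**3 - 11*n - 12)/(6*(n**3 + 12*n**2 + 47*n + 60))) − (-1/30), i.e. 2*n*(-n**2 + 3*n - 2)/(15*(n**3 + 12*n**2 + 47*n + 60)).

S(n) = \frac{2 n \left(- n^{2} + 3 n - 2\right)}{15 \left(n^{3} + 12 n^{2} + 47 n + 60\right)}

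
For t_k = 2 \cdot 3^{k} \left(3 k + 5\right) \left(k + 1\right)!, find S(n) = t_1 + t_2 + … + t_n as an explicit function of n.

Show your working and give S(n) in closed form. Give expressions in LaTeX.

Ratio r(k) = 3*(k + 2)*(3*k + 8)/(3*k + 5).
Normal form (A,B,C) = (3*k + 6, 1, k + 5/3).
Key eq: (3*k + 6)·f(k+1) = (1)·f(k) + (k + 5/3).
Degrees (1,0,1) ⇒ d ≤ 0.
Solving with deg f ≤ 0: f(k) = 1/3.
So s_k = (B(k−1)f/C)·t_k = (1/(3*k + 5))·t_k = 2*3**k*factorial(k + 1).
Check: Δs_k = 2*3**k*(3*k + 5)*factorial(k + 1). ✓
Telescope: S(n) = s_(n+1) − s_(1) = 6*3**n*factorial(n + 2) − (12) = 6*3**n*factorial(n + 2) - 12.

S(n) = 6 \cdot 3^{n} \left(n + 2\right)! - 12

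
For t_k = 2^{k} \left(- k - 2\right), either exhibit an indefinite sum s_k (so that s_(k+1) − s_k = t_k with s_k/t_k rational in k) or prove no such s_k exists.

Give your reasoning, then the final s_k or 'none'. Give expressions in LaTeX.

s_k = - 2^{k} k

The ratio is 2*(k + 3)/(k + 2).
A = 2, B = 1, C = k + 2.
Key eq: (2)·f(k+1) = (1)·f(k) + (k + 2).
From deg A=0, deg B=0, deg C=1: d=1.
Solve for f: f(k) = k (degree 1 ≤ 1).
Certificate R = B(k−1)f/C = k/(k + 2) gives s_k = -2**k*k.
Δs = 2**k*(-k - 2), as required.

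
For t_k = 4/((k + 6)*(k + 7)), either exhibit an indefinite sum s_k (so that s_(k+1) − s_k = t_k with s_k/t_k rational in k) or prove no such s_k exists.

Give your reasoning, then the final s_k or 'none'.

The ratio is (k + 6)/(k + 8).
Gosper form: A/B · C(k+1)/C(k) with A=k + 6, B=k + 8, C=1.
Set up (k + 6)·f(k+1) − (k + 7)·f(k) − (1) = 0.
deg f ≤ 1 (via 1,1,0).
Solving with deg f ≤ 1: f(k) = k/6.
So s_k = (B(k−1)f/C)·t_k = (k*(k + 7)/6)·t_k = 2*k/(3*(k + 6)).
Verify: 4/(k**2 + 13*k + 42) matches t_k.

s_k = 2*k/(3*(k + 6))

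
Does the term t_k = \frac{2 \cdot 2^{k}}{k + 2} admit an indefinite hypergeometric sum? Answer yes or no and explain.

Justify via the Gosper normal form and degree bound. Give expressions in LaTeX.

Compute t_(k+1)/t_k: get 2*(k + 2)/(k + 3).
Normal form (A,B,C) = (2*k + 4, k + 3, 1).
Need (2*k + 4)·f(k+1) − (k + 2)·f(k) = 1.
From deg A=1, deg B=1, deg C=0: d=-1.
d = -1 < 0 ⇒ no nonzero polynomial f; not summable.

No. Not Gosper-summable.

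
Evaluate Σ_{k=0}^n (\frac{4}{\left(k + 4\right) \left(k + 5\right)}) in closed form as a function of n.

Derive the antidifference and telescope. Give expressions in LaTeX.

S(n) = \frac{n + 1}{n + 5}

Step 1: r(k) = (k + 4)/(k + 6).
Normal form (A,B,C) = (k + 4, k + 6, 1).
Key eq: (k + 4)·f(k+1) = (k + 5)·f(k) + (1).
d = 1 from the (1,1,0) case.
Solving with deg f ≤ 1: f(k) = k/4.
Certificate R = B(k−1)f/C = k*(k + 5)/4 gives s_k = k/(k + 4).
Verify: 4/(k**2 + 9*k + 20) matches t_k.
s_(n+1) = (n + 1)/(n + 5) and s_(0) = 0, so S(n) = (n + 1)/(n + 5).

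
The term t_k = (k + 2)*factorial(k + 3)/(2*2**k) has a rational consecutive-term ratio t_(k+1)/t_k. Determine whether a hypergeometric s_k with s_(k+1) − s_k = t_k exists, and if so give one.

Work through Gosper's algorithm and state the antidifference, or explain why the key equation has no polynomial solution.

s_k = factorial(k + 3)/2**k

The ratio is (k + 3)*(k + 4)/(2*(k + 2)).
Gosper form: A/B · C(k+1)/C(k) with A=k/2 + 2, B=1, C=k + 2.
Set up (k/2 + 2)·f(k+1) − (1)·f(k) − (k + 2) = 0.
d = 0 from the (1,0,1) case.
Solve for f: f(k) = 2 (degree 0 ≤ 0).
So s_k = (B(k−1)f/C)·t_k = (2/(k + 2))·t_k = factorial(k + 3)/2**k.
Δs = (k + 2)*factorial(k + 3)/(2*2**k), as required.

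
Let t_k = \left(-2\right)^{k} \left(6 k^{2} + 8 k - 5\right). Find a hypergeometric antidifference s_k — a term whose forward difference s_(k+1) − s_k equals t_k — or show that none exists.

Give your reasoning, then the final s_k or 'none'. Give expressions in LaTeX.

r(k) = 2*(-6*k**2 - 20*k - 9)/(6*k**2 + 8*k - 5) after simplifying.
Gosper form: A/B · C(k+1)/C(k) with A=-2, B=1, C=k**2 + 4*k/3 - 5/6.
Set up (-2)·f(k+1) − (1)·f(k) − (k**2 + 4*k/3 - 5/6) = 0.
From deg A=0, deg B=0, deg C=2: d=2.
Match coefficients ⇒ f(k) = -(2*k**2 - 3)/6.
R(k) = B(k−1)·f(k)/C(k) = -(2*k**2 - 3)/(6*k**2 + 8*k - 5); s_k = R·t_k = (-2)**k*(3 - 2*k**2).
Δs = (-2)**k*(6*k**2 + 8*k - 5), as required.

s_k = \left(-2\right)^{k} \left(3 - 2 k^{2}\right)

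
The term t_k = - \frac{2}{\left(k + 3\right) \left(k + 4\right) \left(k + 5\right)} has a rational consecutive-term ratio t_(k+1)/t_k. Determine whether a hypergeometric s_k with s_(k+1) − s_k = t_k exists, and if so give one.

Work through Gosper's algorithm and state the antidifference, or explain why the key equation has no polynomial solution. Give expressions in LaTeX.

t_(k+1)/t_k = (k + 3)/(k + 6).
Take A(k)=k + 3, B(k)=k + 6, C(k)=1.
f must satisfy (k + 3)·f(k+1) − (k + 5)·f(k) = 1.
deg f ≤ 2 (via 1,1,0).
Solve for f: f(k) = k*(k + 7)/24 (degree 2 ≤ 2).
Then R = B(k−1)f/C = k*(k + 5)*(k + 7)/24, so s_k = R(k)·t_k = k*(-k - 7)/(12*(k + 3)*(k + 4)).
Verify: -2/(k**3 + 12*k**2 + 47*k + 60) matches t_k.

s_k = \frac{k \left(- k - 7\right)}{12 \left(k + 3\right) \left(k + 4\right)}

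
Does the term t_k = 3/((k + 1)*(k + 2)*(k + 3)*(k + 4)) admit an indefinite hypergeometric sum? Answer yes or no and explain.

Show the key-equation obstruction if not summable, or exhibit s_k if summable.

Yes. s_k = k*(k**2 + 6*k + 11)/(6*(k + 1)*(k + 2)*(k + 3)).

r(k) = (k + 1)/(k + 5) after simplifying.
Take A(k)=k + 1, B(k)=k + 5, C(k)=1.
Set up (k + 1)·f(k+1) − (k + 4)·f(k) − (1) = 0.
deg f ≤ 3 (via 1,1,0).
Match coefficients ⇒ f(k) = k*(k**2 + 6*k + 11)/18.
Then R = B(k−1)f/C = k*(k + 4)*(k**2 + 6*k + 11)/18, so s_k = R(k)·t_k = k*(k**2 + 6*k + 11)/(6*(k + 1)*(k + 2)*(k + 3)).
Verify: 3/(k**4 + 10*k**3 + 35*k**2 + 50*k + 24) matches t_k.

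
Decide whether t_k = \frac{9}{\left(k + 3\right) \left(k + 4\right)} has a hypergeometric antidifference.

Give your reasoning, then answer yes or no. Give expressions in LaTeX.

Yes. s_k = \frac{3 k}{k + 3}.

Compute t_(k+1)/t_k: get (k + 3)/(k + 5).
Normal form (A,B,C) = (k + 3, k + 5, 1).
Set up (k + 3)·f(k+1) − (k + 4)·f(k) − (1) = 0.
Bound: deg f ≤ 1.
Solving with deg f ≤ 1: f(k) = k/3.
Then R = B(k−1)f/C = k*(k + 4)/3, so s_k = R(k)·t_k = 3*k/(k + 3).
Verify: 9/(k**2 + 7*k + 12) matches t_k.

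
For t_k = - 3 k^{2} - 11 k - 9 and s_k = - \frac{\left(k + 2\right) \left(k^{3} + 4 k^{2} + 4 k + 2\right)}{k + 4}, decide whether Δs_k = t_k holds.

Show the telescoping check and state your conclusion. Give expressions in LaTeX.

Invalid: residual \frac{2 \left(2 k^{3} + 19 k^{2} + 49 k + 34\right)}{k^{2} + 9 k + 20} ≠ 0.

s_(k+1) = (-k**4 - 10*k**3 - 36*k**2 - 56*k - 33)/(k + 5)
s_(k+1) − s_k = (-3*k**4 - 34*k**3 - 130*k**2 - 203*k - 112)/(k**2 + 9*k + 20)
(s_(k+1) − s_k) − t_k = 2*(2*k**3 + 19*k**2 + 49*k + 34)/(k**2 + 9*k + 20)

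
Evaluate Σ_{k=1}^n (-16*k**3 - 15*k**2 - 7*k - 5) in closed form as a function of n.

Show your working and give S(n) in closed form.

The ratio is (16*k**3 + 63*k**2 + 85*k + 43)/(16*k**3 + 15*k**2 + 7*k + 5).
Factor: A=1; B=1; C=k**3 + 15*k**2/16 + 7*k/16 + 5/16.
Solve (1)·f(k+1) − (1)·f(k) = k**3 + 15*k**2/16 + 7*k/16 + 5/16.
deg f ≤ 4 (via 0,0,3).
Solving with deg f ≤ 4: f(k) = k*(4*k**3 - 3*k**2 + 4)/16.
Certificate R = B(k−1)f/C = k*(4*k**3 - 3*k**2 + 4)/(16*k**3 + 15*k**2 + 7*k + 5) gives s_k = k*(-4*k**3 + 3*k**2 - 4).
Δs = -16*k**3 - 15*k**2 - 7*k - 5, as required.
Evaluate: s_(n+1) = -4*n**4 - 13*n**3 - 15*n**2 - 11*n - 5; subtract s_(1) = -5 ⇒ S(n) = n*(-4*n**3 - 13*n**2 - 15*n - 11).

S(n) = n*(-4*n**3 - 13*n**2 - 15*n - 11)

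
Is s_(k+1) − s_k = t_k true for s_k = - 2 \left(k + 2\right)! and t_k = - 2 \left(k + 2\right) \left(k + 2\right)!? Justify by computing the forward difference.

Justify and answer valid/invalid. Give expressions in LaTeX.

Valid: the claim telescopes to t_k.

s_(k+1) = -2*factorial(k + 3)
s_(k+1) − s_k = -2*(k + 2)*factorial(k + 2)
(s_(k+1) − s_k) − t_k = 0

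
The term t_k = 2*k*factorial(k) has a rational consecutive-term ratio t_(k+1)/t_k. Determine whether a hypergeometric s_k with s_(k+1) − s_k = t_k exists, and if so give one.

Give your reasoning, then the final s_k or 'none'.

s_k = 2*factorial(k)

Ratio r(k) = (k + 1)**2/k.
So A=k + 1 and B=1, with C=k.
Key eq: (k + 1)·f(k+1) = (1)·f(k) + (k).
d = 0 from the (1,0,1) case.
Solving with deg f ≤ 0: f(k) = 1.
So s_k = (B(k−1)f/C)·t_k = (1/k)·t_k = 2*factorial(k).
s_(k+1) − s_k = 2*k*factorial(k) = t_k.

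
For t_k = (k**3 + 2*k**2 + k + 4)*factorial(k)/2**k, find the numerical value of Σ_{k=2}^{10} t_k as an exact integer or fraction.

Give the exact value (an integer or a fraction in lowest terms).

Ratio r(k) = (k + 1)*(k + (k + 1)**3 + 2*(k + 1)**2 + 5)/(2*(k**3 + 2*k**2 + k + 4)).
Gosper form: A/B · C(k+1)/C(k) with A=k/2 + 1/2, B=1, C=k**3 + 2*k**2 + k + 4.
Set up (k/2 + 1/2)·f(k+1) − (1)·f(k) − (k**3 + 2*k**2 + k + 4) = 0.
deg f ≤ 2 (via 1,0,3).
Match coefficients ⇒ f(k) = 2*(k - 1)*(k + 2).
Then R = B(k−1)f/C = 2*(k - 1)*(k + 2)/(k**3 + 2*k**2 + k + 4), so s_k = R(k)·t_k = 2**(1 - k)*(k - 1)*(k + 2)*factorial(k).
Check: Δs_k = (k**3 + 2*k**2 + k + 4)*factorial(k)/2**k. ✓
Telescoping: Σ = s_(11) − s_(2) = 10135125/2 − (4) = 10135117/2.

Σ = 10135117/2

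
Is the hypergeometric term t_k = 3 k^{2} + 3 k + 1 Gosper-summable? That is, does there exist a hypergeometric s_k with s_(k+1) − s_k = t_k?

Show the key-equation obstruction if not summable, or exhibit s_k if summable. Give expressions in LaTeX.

Yes. s_k = k^{3}.

Ratio r(k) = (3*k**2 + 9*k + 7)/(3*k**2 + 3*k + 1).
So A=1 and B=1, with C=k**2 + k + 1/3.
Set up (1)·f(k+1) − (1)·f(k) − (k**2 + k + 1/3) = 0.
deg f ≤ 3 (via 0,0,2).
A polynomial solution: f(k) = k**3/3.
Then R = B(k−1)f/C = k**3/(3*k**2 + 3*k + 1), so s_k = R(k)·t_k = k**3.
Δs = -k**3 + (k + 1)**3, as required.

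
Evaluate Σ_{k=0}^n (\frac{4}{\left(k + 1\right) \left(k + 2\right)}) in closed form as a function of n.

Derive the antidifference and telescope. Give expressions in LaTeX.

S(n) = \frac{4 \left(n + 1\right)}{n + 2}

Compute t_(k+1)/t_k: get (k + 1)/(k + 3).
Normal form (A,B,C) = (k + 1, k + 3, 1).
f must satisfy (k + 1)·f(k+1) − (k + 2)·f(k) = 1.
d = 1 from the (1,1,0) case.
Solve for f: f(k) = k (degree 1 ≤ 1).
Get s_k = R·t_k = 4*k/(k + 1) with R(k) = B(k−1)f(k)/C(k) = k*(k + 2).
Verify: 4/(k**2 + 3*k + 2) matches t_k.
Evaluate: s_(n+1) = 4*(n + 1)/(n + 2); subtract s_(0) = 0 ⇒ S(n) = 4*(n + 1)/(n + 2).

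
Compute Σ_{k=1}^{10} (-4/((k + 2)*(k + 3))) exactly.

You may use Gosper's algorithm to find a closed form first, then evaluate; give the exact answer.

t_(k+1)/t_k = (k + 2)/(k + 4).
Gosper form: A/B · C(k+1)/C(k) with A=k + 2, B=k + 4, C=1.
Key eq: (k + 2)·f(k+1) = (k + 3)·f(k) + (1).
Degrees (1,1,0) ⇒ d ≤ 1.
Coefficient equations give f(k) = k/2.
R(k) = B(k−1)·f(k)/C(k) = k*(k + 3)/2; s_k = R·t_k = -2*k/(k + 2).
Verify: -4/(k**2 + 5*k + 6) matches t_k.
Σ_(k=1)^(10) t_k = s_(11) − s_(1) = -22/13 − (-2/3) = -40/39.

Σ = -40/39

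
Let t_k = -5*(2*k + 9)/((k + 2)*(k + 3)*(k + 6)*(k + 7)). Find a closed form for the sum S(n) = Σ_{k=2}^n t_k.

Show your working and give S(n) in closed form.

S(n) = 5*(-n**2 - 10*n + 11)/(32*(n**2 + 10*n + 21))

r(k) = (k + 2)*(k + 6)*(2*k + 11)/((k + 4)*(k + 8)*(2*k + 9)) after simplifying.
Take A(k)=k + 2, B(k)=k + 8, C(k)=k**3 + 27*k**2/2 + 121*k/2 + 90.
Key eq: (k + 2)·f(k+1) = (k + 7)·f(k) + (k**3 + 27*k**2/2 + 121*k/2 + 90).
Degrees (1,1,3) ⇒ d ≤ 5.
Solving with deg f ≤ 5: f(k) = k*(k + 3)*(k + 4)*(k + 5)*(k + 8)/24.
So s_k = (B(k−1)f/C)·t_k = (k*(k + 3)*(k + 7)*(k + 8)/(12*(2*k + 9)))·t_k = 5*k*(-k - 8)/(12*(k**2 + 8*k + 12)).
Δs = 5*(-2*k - 9)/(k**4 + 18*k**3 + 113*k**2 + 288*k + 252), as required.
Telescope: S(n) = s_(n+1) − s_(2) = 5*(-n**2 - 10*n - 9)/(12*(n**2 + 10*n + 21)) − (-25/96) = 5*(-n**2 - 10*n + 11)/(32*(n**2 + 10*n + 21)).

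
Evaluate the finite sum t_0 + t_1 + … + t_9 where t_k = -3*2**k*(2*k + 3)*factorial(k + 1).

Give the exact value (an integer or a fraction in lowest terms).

Ratio r(k) = 2*(k + 2)*(2*k + 5)/(2*k + 3).
Factor: A=2*k + 4; B=1; C=k + 3/2.
Set up (2*k + 4)·f(k+1) − (1)·f(k) − (k + 3/2) = 0.
From deg A=1, deg B=0, deg C=1: d=0.
A polynomial solution: f(k) = 1/2.
So s_k = (B(k−1)f/C)·t_k = (1/(2*k + 3))·t_k = -3*2**k*factorial(k + 1).
Δs = -3*2**k*(2*k + 3)*factorial(k + 1), as required.
Σ_(k=0)^(9) t_k = s_(10) − s_(0) = -122624409600 − (-3) = -122624409597.

Σ = -122624409597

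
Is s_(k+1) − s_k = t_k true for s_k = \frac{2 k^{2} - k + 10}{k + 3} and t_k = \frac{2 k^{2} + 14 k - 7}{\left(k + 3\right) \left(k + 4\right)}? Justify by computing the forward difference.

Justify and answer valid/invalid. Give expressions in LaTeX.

Valid — Δs_k = t_k.

s_(k+1) = (-k + 2*(k + 1)**2 + 9)/(k + 4)
s_(k+1) − s_k = (2*k**2 + 14*k - 7)/(k**2 + 7*k + 12)
(s_(k+1) − s_k) − t_k = 0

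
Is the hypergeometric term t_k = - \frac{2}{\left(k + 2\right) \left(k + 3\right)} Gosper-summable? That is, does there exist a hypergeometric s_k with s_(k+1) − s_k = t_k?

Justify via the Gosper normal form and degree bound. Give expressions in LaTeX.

t_(k+1)/t_k = (k + 2)/(k + 4).
So A=k + 2 and B=k + 4, with C=1.
Key eq: (k + 2)·f(k+1) = (k + 3)·f(k) + (1).
deg f ≤ 1 (via 1,1,0).
A polynomial solution: f(k) = k/2.
Then R = B(k−1)f/C = k*(k + 3)/2, so s_k = R(k)·t_k = -k/(k + 2).
Check: Δs_k = -2/(k**2 + 5*k + 6). ✓

Yes. s_k = - \frac{k}{k + 2}.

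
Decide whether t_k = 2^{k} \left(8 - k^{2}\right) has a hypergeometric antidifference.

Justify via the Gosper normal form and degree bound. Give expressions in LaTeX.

Yes. s_k = 2^{k} \left(- k^{2} + 4 k + 2\right).

The ratio is 2*((k + 1)**2 - 8)/(k**2 - 8).
So A=2 and B=1, with C=k**2 - 8.
f must satisfy (2)·f(k+1) − (1)·f(k) = k**2 - 8.
From deg A=0, deg B=0, deg C=2: d=2.
Coefficient equations give f(k) = k**2 - 4*k - 2.
Certificate R = B(k−1)f/C = (k**2 - 4*k - 2)/(k**2 - 8) gives s_k = 2**k*(-k**2 + 4*k + 2).
Verify: 2**k*(8 - k**2) matches t_k.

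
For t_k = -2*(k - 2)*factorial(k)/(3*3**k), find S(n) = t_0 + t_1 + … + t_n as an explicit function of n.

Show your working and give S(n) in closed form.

r(k) = (k**2 - 1)/(3*(k - 2)) after simplifying.
So A=k/3 + 1/3 and B=1, with C=k - 2.
Need (k/3 + 1/3)·f(k+1) − (1)·f(k) = k - 2.
deg f ≤ 0 (via 1,0,1).
Coefficient equations give f(k) = 3.
So s_k = (B(k−1)f/C)·t_k = (3/(k - 2))·t_k = -2*factorial(k)/3**k.
Verify: -2*(k - 2)*factorial(k)/(3*3**k) matches t_k.
Σ_(k=0)^n t_k = s_(n+1) − s_(0) = (-2*3**(-n - 1)*factorial(n + 1)) − (-2), i.e. 2 - 2*factorial(n + 1)/(3*3**n).

S(n) = 2 - 2*factorial(n + 1)/(3*3**n)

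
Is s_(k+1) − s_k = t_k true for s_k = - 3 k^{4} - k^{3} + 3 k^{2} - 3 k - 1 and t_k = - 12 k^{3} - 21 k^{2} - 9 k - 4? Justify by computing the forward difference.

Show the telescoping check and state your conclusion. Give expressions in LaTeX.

valid; difference matches t_k

s_(k+1) = -3*k**4 - 13*k**3 - 18*k**2 - 12*k - 5
s_(k+1) − s_k = -12*k**3 - 21*k**2 - 9*k - 4
(s_(k+1) − s_k) − t_k = 0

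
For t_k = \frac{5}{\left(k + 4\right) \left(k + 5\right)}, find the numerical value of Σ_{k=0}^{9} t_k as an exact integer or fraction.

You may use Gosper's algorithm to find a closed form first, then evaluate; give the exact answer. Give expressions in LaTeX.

The ratio is (k + 4)/(k + 6).
Take A(k)=k + 4, B(k)=k + 6, C(k)=1.
Need (k + 4)·f(k+1) − (k + 5)·f(k) = 1.
Bound: deg f ≤ 1.
Solving with deg f ≤ 1: f(k) = k/4.
Then R = B(k−1)f/C = k*(k + 5)/4, so s_k = R(k)·t_k = 5*k/(4*(k + 4)).
Check: Δs_k = 5/(k**2 + 9*k + 20). ✓
Sum = s_(10) − s_(0); s_(10) = 25/28, s_(0) = 0 ⇒ 25/28.

Σ = 25/28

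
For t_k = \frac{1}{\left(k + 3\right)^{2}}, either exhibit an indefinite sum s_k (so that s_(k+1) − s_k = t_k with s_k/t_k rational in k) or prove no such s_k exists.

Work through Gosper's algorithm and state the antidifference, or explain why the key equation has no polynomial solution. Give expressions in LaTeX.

The ratio is (k + 3)**2/(k + 4)**2.
So A=k**2 + 6*k + 9 and B=k**2 + 8*k + 16, with C=1.
Solve (k**2 + 6*k + 9)·f(k+1) − (k**2 + 6*k + 9)·f(k) = 1.
deg f ≤ 0 (via 2,2,0).
Write f(k) = c0. Then LHS − RHS = -1, requiring -1 = 0: contradictory. No certificate.

not Gosper-summable; s_k does not exist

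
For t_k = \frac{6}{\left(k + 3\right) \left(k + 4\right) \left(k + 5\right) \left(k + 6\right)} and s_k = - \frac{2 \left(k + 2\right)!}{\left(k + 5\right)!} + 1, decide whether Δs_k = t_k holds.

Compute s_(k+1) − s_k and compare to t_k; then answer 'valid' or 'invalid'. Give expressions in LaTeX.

s_(k+1) = -2*factorial(k + 3)/factorial(k + 6) + 1
s_(k+1) − s_k = 6/((k + 3)*(k + 4)*(k + 5)*(k + 6))
(s_(k+1) − s_k) − t_k = 0

Valid: the claim telescopes to t_k.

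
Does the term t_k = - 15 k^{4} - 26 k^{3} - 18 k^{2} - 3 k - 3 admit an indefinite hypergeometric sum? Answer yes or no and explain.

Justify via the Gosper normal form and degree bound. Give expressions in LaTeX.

Yes. s_k = k \left(- 3 k^{4} + k^{3} + 2 k^{2} + k - 4\right).

Step 1: r(k) = (15*k**4 + 86*k**3 + 186*k**2 + 177*k + 65)/(15*k**4 + 26*k**3 + 18*k**2 + 3*k + 3).
Normal form (A,B,C) = (1, 1, k**4 + 26*k**3/15 + 6*k**2/5 + k/5 + 1/5).
Set up (1)·f(k+1) − (1)·f(k) − (k**4 + 26*k**3/15 + 6*k**2/5 + k/5 + 1/5) = 0.
Degrees (0,0,4) ⇒ d ≤ 5.
A polynomial solution: f(k) = k*(3*k**4 - k**3 - 2*k**2 - k + 4)/15.
Certificate R = B(k−1)f/C = k*(3*k**4 - k**3 - 2*k**2 - k + 4)/(15*k**4 + 26*k**3 + 18*k**2 + 3*k + 3) gives s_k = k*(-3*k**4 + k**3 + 2*k**2 + k - 4).
Check: Δs_k = -15*k**4 - 26*k**3 - 18*k**2 - 3*k - 3. ✓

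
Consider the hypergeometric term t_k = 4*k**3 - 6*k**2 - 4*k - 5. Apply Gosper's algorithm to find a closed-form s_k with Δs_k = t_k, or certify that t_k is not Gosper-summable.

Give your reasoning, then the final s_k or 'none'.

r(k) = (4*k**3 + 6*k**2 - 4*k - 11)/(4*k**3 - 6*k**2 - 4*k - 5) after simplifying.
Take A(k)=1, B(k)=1, C(k)=k**3 - 3*k**2/2 - k - 5/4.
Need (1)·f(k+1) − (1)·f(k) = k**3 - 3*k**2/2 - k - 5/4.
Degrees (0,0,3) ⇒ d ≤ 4.
Solving with deg f ≤ 4: f(k) = k*(k**3 - 4*k**2 + 2*k - 4)/4.
R(k) = B(k−1)·f(k)/C(k) = k*(k**3 - 4*k**2 + 2*k - 4)/(4*k**3 - 6*k**2 - 4*k - 5); s_k = R·t_k = k*(k**3 - 4*k**2 + 2*k - 4).
Δs = 4*k**3 - 6*k**2 - 4*k - 5, as required.

s_k = k*(k**3 - 4*k**2 + 2*k - 4)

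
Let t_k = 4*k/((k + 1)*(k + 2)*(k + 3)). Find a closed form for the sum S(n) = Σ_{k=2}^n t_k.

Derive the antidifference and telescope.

Compute t_(k+1)/t_k: get (k + 1)**2/(k*(k + 4)).
A = k + 1, B = k + 4, C = k.
Solve (k + 1)·f(k+1) − (k + 3)·f(k) = k.
d = 2 from the (1,1,1) case.
Solving with deg f ≤ 2: f(k) = k*(k - 1)/4.
Then R = B(k−1)f/C = (k - 1)*(k + 3)/4, so s_k = R(k)·t_k = k*(k - 1)/((k + 1)*(k + 2)).
s_(k+1) − s_k = 4*k/(k**3 + 6*k**2 + 11*k + 6) = t_k.
s_(n+1) = n*(n + 1)/(n**2 + 5*n + 6) and s_(2) = 1/6, so S(n) = (5*n**2 + n - 6)/(6*(n**2 + 5*n + 6)).

S(n) = (5*n**2 + n - 6)/(6*(n**2 + 5*n + 6))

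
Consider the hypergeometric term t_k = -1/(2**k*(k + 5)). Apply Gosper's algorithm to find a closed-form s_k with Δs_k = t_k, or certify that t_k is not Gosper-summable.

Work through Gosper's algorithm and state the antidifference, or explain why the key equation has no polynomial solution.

none (Gosper's algorithm certifies no s_k)

r(k) = (k + 5)/(2*(k + 6)) after simplifying.
Gosper form: A/B · C(k+1)/C(k) with A=k/2 + 5/2, B=k + 6, C=1.
Key eq: (k/2 + 5/2)·f(k+1) = (k + 5)·f(k) + (1).
Degrees (1,1,0) ⇒ d ≤ -1.
deg f ≤ -1 is impossible — no certificate.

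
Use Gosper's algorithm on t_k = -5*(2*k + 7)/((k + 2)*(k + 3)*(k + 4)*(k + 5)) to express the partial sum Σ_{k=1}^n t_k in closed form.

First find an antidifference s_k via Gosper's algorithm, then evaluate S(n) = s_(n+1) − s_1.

r(k) = (k + 2)*(2*k + 9)/((k + 6)*(2*k + 7)) after simplifying.
Gosper form: A/B · C(k+1)/C(k) with A=k + 2, B=k + 6, C=k + 7/2.
Key eq: (k + 2)·f(k+1) = (k + 5)·f(k) + (k + 7/2).
From deg A=1, deg B=1, deg C=1: d=3.
A polynomial solution: f(k) = k*(k + 3)*(k + 6)/16.
So s_k = (B(k−1)f/C)·t_k = (k*(k + 3)*(k + 5)*(k + 6)/(8*(2*k + 7)))·t_k = 5*k*(-k - 6)/(8*(k**2 + 6*k + 8)).
s_(k+1) − s_k = 5*(-2*k - 7)/(k**4 + 14*k**3 + 71*k**2 + 154*k + 120) = t_k.
Evaluate: s_(n+1) = 5*(-n**2 - 8*n - 7)/(8*(n**2 + 8*n + 15)); subtract s_(1) = -7/24 ⇒ S(n) = n*(-n - 8)/(3*(n**2 + 8*n + 15)).

S(n) = n*(-n - 8)/(3*(n**2 + 8*n + 15))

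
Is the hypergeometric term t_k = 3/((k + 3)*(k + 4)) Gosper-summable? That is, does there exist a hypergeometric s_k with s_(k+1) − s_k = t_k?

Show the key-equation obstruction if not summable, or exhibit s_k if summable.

Yes. s_k = k/(k + 3).

t_(k+1)/t_k = (k + 3)/(k + 5).
Gosper form: A/B · C(k+1)/C(k) with A=k + 3, B=k + 5, C=1.
f must satisfy (k + 3)·f(k+1) − (k + 4)·f(k) = 1.
Bound: deg f ≤ 1.
Solve for f: f(k) = k/3 (degree 1 ≤ 1).
Get s_k = R·t_k = k/(k + 3) with R(k) = B(k−1)f(k)/C(k) = k*(k + 4)/3.
s_(k+1) − s_k = 3/(k**2 + 7*k + 12) = t_k.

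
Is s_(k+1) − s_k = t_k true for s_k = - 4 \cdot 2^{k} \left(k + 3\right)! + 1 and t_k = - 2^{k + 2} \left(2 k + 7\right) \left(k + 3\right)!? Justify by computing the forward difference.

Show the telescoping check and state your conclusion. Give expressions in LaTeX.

valid; difference matches t_k

s_(k+1) = -4*2**(k + 1)*factorial(k + 4) + 1
s_(k+1) − s_k = -2**(k + 2)*(2*k + 7)*factorial(k + 3)
(s_(k+1) − s_k) − t_k = 0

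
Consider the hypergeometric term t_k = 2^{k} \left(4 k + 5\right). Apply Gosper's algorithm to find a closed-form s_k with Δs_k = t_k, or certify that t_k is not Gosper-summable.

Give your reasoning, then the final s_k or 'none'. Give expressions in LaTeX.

Step 1: r(k) = 2*(4*k + 9)/(4*k + 5).
A = 2, B = 1, C = k + 5/4.
Key eq: (2)·f(k+1) = (1)·f(k) + (k + 5/4).
deg f ≤ 1 (via 0,0,1).
Solve for f: f(k) = (4*k - 3)/4 (degree 1 ≤ 1).
So s_k = (B(k−1)f/C)·t_k = ((4*k - 3)/(4*k + 5))·t_k = 2**k*(4*k - 3).
Verify: 2**k*(4*k + 5) matches t_k.

s_k = 2^{k} \left(4 k - 3\right)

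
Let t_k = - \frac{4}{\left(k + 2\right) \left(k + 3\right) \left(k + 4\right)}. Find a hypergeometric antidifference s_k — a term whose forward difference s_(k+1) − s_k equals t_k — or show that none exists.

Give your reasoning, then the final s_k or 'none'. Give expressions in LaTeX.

The ratio is (k + 2)/(k + 5).
So A=k + 2 and B=k + 5, with C=1.
Key eq: (k + 2)·f(k+1) = (k + 4)·f(k) + (1).
deg f ≤ 2 (via 1,1,0).
Match coefficients ⇒ f(k) = k*(k + 5)/12.
R(k) = B(k−1)·f(k)/C(k) = k*(k + 4)*(k + 5)/12; s_k = R·t_k = k*(-k - 5)/(3*(k + 2)*(k + 3)).
s_(k+1) − s_k = -4/(k**3 + 9*k**2 + 26*k + 24) = t_k.

s_k = \frac{k \left(- k - 5\right)}{3 \left(k + 2\right) \left(k + 3\right)}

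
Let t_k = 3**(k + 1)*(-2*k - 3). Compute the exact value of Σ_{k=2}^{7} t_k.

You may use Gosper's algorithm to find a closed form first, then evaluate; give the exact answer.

Σ = -157410

Compute t_(k+1)/t_k: get 3*(2*k + 5)/(2*k + 3).
Take A(k)=3, B(k)=1, C(k)=k + 3/2.
f must satisfy (3)·f(k+1) − (1)·f(k) = k + 3/2.
Bound: deg f ≤ 1.
Solving with deg f ≤ 1: f(k) = k/2.
Certificate R = B(k−1)f/C = k/(2*k + 3) gives s_k = -3**(k + 1)*k.
Δs = 3**(k + 1)*(-2*k - 3), as required.
Telescoping: Σ = s_(8) − s_(2) = -157464 − (-54) = -157410.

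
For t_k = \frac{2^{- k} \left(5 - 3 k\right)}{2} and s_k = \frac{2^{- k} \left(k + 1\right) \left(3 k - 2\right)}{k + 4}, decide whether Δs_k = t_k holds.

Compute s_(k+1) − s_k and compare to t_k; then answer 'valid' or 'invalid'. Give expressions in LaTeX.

Invalid: residual \frac{3 \cdot 2^{- k} \left(3 k^{2} + 13 k - 24\right)}{2 \left(k^{2} + 9 k + 20\right)} ≠ 0.

s_(k+1) = (k + 2)*(3*k + 1)/(2*2**k*(k + 5))
s_(k+1) − s_k = (-3*k**3 - 13*k**2 + 24*k + 28)/(2*2**k*(k**2 + 9*k + 20))
(s_(k+1) − s_k) − t_k = 3*(3*k**2 + 13*k - 24)/(2*2**k*(k**2 + 9*k + 20))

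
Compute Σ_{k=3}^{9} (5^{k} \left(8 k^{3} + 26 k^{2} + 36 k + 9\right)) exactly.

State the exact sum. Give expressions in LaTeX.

Σ = 18906243375

t_(k+1)/t_k = 5*(8*k**3 + 50*k**2 + 112*k + 79)/(8*k**3 + 26*k**2 + 36*k + 9).
Factor: A=5; B=1; C=k**3 + 13*k**2/4 + 9*k/2 + 9/8.
Key eq: (5)·f(k+1) = (1)·f(k) + (k**3 + 13*k**2/4 + 9*k/2 + 9/8).
Bound: deg f ≤ 3.
Solving with deg f ≤ 3: f(k) = (2*k**3 - k**2 + 4*k - 4)/8.
Then R = B(k−1)f/C = (2*k**3 - k**2 + 4*k - 4)/(8*k**3 + 26*k**2 + 36*k + 9), so s_k = R(k)·t_k = 5**k*(2*k**3 - k**2 + 4*k - 4).
Δs = 5**k*(8*k**3 + 26*k**2 + 36*k + 9), as required.
Sum = s_(10) − s_(3); s_(10) = 18906250000, s_(3) = 6625 ⇒ 18906243375.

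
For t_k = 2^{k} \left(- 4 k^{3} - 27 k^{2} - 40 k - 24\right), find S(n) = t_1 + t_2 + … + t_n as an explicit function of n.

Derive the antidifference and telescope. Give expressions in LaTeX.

The ratio is 2*(4*k**3 + 39*k**2 + 106*k + 95)/(4*k**3 + 27*k**2 + 40*k + 24).
So A=2 and B=1, with C=k**3 + 27*k**2/4 + 10*k + 6.
Need (2)·f(k+1) − (1)·f(k) = k**3 + 27*k**2/4 + 10*k + 6.
Degrees (0,0,3) ⇒ d ≤ 3.
Solving with deg f ≤ 3: f(k) = (4*k**3 + 3*k**2 + 4*k + 2)/4.
Get s_k = R·t_k = 2**k*(-4*k**3 - 3*k**2 - 4*k - 2) with R(k) = B(k−1)f(k)/C(k) = (4*k**3 + 3*k**2 + 4*k + 2)/(4*k**3 + 27*k**2 + 40*k + 24).
Δs = 2**k*(-4*k**3 - 27*k**2 - 40*k - 24), as required.
Evaluate: s_(n+1) = 2**(n + 1)*(-4*n**3 - 15*n**2 - 22*n - 13); subtract s_(1) = -26 ⇒ S(n) = -8*2**n*n**3 - 30*2**n*n**2 - 44*2**n*n - 26*2**n + 26.

S(n) = - 8 \cdot 2^{n} n^{3} - 30 \cdot 2^{n} n^{2} - 44 \cdot 2^{n} n - 26 \cdot 2^{n} + 26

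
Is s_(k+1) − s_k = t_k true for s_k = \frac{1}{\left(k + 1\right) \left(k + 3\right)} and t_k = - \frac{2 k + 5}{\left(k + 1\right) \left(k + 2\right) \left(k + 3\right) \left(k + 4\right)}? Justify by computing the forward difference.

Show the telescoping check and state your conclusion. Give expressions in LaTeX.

valid; difference matches t_k

s_(k+1) = 1/((k + 2)*(k + 4))
s_(k+1) − s_k = (-2*k - 5)/(k**4 + 10*k**3 + 35*k**2 + 50*k + 24)
(s_(k+1) − s_k) − t_k = 0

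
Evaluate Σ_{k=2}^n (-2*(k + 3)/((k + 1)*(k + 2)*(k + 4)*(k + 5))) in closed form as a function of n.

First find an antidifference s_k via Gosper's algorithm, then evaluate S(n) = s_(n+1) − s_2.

S(n) = (-n**2 - 7*n + 8)/(18*(n**2 + 7*n + 10))

r(k) = (k + 1)*(k + 4)**2/((k + 3)**2*(k + 6)) after simplifying.
Gosper form: A/B · C(k+1)/C(k) with A=k + 1, B=k + 6, C=k**2 + 6*k + 9.
Key eq: (k + 1)·f(k+1) = (k + 5)·f(k) + (k**2 + 6*k + 9).
deg f ≤ 4 (via 1,1,2).
Match coefficients ⇒ f(k) = k*(k + 2)*(k + 3)*(k + 5)/8.
So s_k = (B(k−1)f/C)·t_k = (k*(k + 2)*(k + 5)**2/(8*(k + 3)))·t_k = k*(-k - 5)/(4*(k**2 + 5*k + 4)).
s_(k+1) − s_k = 2*(-k - 3)/(k**4 + 12*k**3 + 49*k**2 + 78*k + 40) = t_k.
s_(n+1) = (-n**2 - 7*n - 6)/(4*(n**2 + 7*n + 10)) and s_(2) = -7/36, so S(n) = (-n**2 - 7*n + 8)/(18*(n**2 + 7*n + 10)).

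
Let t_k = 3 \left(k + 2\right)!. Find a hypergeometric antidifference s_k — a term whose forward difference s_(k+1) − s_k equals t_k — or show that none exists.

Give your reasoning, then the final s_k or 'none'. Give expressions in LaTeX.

none — t_k is not Gosper-summable

The ratio is k + 3.
Factor: A=k + 3; B=1; C=1.
Set up (k + 3)·f(k+1) − (1)·f(k) − (1) = 0.
d = -1 from the (1,0,0) case.
d = -1 < 0 ⇒ no nonzero polynomial f; not summable.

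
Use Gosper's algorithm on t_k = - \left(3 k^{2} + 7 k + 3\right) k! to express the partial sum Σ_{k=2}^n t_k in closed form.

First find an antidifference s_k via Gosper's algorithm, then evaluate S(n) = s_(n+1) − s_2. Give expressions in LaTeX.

S(n) = - 3 n^{2} n! - 10 n n! - 7 n! + 20

Ratio r(k) = (k + 1)*(7*k + 3*(k + 1)**2 + 10)/(3*k**2 + 7*k + 3).
Factor: A=k + 1; B=1; C=k**2 + 7*k/3 + 1.
f must satisfy (k + 1)·f(k+1) − (1)·f(k) = k**2 + 7*k/3 + 1.
d = 1 from the (1,0,2) case.
Solve for f: f(k) = (3*k + 4)/3 (degree 1 ≤ 1).
Certificate R = B(k−1)f/C = (3*k + 4)/(3*k**2 + 7*k + 3) gives s_k = -(3*k + 4)*factorial(k).
Check: Δs_k = -(3*k**2 + 7*k + 3)*factorial(k). ✓
Evaluate: s_(n+1) = -(3*n + 7)*factorial(n + 1); subtract s_(2) = -20 ⇒ S(n) = -3*n**2*factorial(n) - 10*n*factorial(n) - 7*factorial(n) + 20.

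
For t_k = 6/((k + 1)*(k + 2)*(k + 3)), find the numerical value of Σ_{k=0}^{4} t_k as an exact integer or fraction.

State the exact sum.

The ratio is (k + 1)/(k + 4).
Gosper form: A/B · C(k+1)/C(k) with A=k + 1, B=k + 4, C=1.
Key eq: (k + 1)·f(k+1) = (k + 3)·f(k) + (1).
d = 2 from the (1,1,0) case.
A polynomial solution: f(k) = k*(k + 3)/4.
Certificate R = B(k−1)f/C = k*(k + 3)**2/4 gives s_k = 3*k*(k + 3)/(2*(k + 1)*(k + 2)).
Verify: 6/(k**3 + 6*k**2 + 11*k + 6) matches t_k.
Σ_(k=0)^(4) t_k = s_(5) − s_(0) = 10/7 − (0) = 10/7.

Σ = 10/7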